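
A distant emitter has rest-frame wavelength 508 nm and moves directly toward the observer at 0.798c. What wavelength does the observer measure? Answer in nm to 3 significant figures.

Relativistic Doppler: λ_obs = λ_src √((1−β)/(1+β))
= 508 × √(0.20200/1.7980) = 508 × 0.33518 = 170 nm

λ_obs ≈ 170 nm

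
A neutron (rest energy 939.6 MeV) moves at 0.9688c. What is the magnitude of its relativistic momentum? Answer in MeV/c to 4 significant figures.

γ = 1/√(1 − 0.9688²) = 4.03480
p = γβm₀c = 4.03480 × 0.9688 × 939.6 MeV/c = 3673 MeV/c

p ≈ 3673 MeV/c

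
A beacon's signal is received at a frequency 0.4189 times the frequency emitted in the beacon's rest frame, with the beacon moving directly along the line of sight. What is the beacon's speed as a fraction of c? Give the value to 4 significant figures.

β ≈ 0.7014

f_obs/f_src = √((1−β)/(1+β)) = 0.4189  ⇒  (1−β)/(1+β) = 0.175477
β = |1 − D²|/(1 + D²) = |1 − 0.175477|/(1 + 0.175477) = 0.7014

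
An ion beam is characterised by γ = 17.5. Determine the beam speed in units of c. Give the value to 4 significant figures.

β ≈ 0.9984

β = √(1 − 1/γ²) = √(1 − 1/17.5²) = √(0.996735) = 0.9984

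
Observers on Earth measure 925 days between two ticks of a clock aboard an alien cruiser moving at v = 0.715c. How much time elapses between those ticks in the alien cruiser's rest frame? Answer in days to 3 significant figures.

τ₀ ≈ 647 days

γ = 1/√(1 − 0.715²) = 1.4304
Proper time: τ₀ = Δt/γ = 925/1.4304 = 647 days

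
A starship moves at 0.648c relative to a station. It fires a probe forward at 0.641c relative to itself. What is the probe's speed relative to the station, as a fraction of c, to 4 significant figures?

u ≈ 0.9107c

Relativistic velocity addition: u = (u' + v)/(1 + u'v/c²)
= (0.641 + 0.648)/(1 + 0.641×0.648) = 1.289/1.41537 = 0.9107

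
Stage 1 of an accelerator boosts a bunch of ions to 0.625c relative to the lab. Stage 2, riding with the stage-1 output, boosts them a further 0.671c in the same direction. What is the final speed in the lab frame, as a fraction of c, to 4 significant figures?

Compose boost 2: (0.671 + 0.625)/(1 + 0.671×0.625) = 1.296/1.41938 = 0.9131

u ≈ 0.9131c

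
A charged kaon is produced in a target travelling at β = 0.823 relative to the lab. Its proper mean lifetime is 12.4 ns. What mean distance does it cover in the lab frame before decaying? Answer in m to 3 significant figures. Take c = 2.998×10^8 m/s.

γ = 1/√(1 − 0.823²) = 1.7604
Dilated lifetime: Δt = γτ₀ = 1.7604 × 12.4 ns = 21.829 ns
d = vΔt = 0.823c × 21.829 ns = 2.4674×10^8 m/s × 2.1829×10^-8 s = 5.39 m

d ≈ 5.39 m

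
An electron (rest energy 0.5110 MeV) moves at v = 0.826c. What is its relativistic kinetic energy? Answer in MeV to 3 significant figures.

γ = 1/√(1 − 0.826²) = 1.7741
K = (γ − 1)m₀c² = (1.7741 − 1) × 0.5110 MeV = 0.77409 × 0.5110 MeV = 0.396 MeV

K ≈ 0.396 MeV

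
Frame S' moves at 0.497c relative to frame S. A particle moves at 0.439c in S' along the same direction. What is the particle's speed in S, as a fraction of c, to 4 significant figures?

u ≈ 0.7684c

Relativistic velocity addition: u = (u' + v)/(1 + u'v/c²)
= (0.439 + 0.497)/(1 + 0.439×0.497) = 0.9360/1.21818 = 0.7684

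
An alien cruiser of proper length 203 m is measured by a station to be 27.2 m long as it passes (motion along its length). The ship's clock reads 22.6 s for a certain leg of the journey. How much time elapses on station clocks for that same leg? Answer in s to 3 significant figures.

Length contraction ⇒ γ = L₀/L = 203/27.2 = 7.4632
Time dilation: Δt = γτ₀ = 7.4632 × 22.6 s = 169 s

Δt ≈ 169 s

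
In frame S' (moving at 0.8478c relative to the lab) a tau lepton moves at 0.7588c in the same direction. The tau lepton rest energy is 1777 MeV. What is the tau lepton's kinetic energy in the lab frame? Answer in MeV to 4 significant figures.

K ≈ 6677 MeV

u_lab = (0.7588 + 0.8478)/(1 + 0.7588×0.8478) = 0.9776606
γ = 1/√(1 − 0.9776606²) = 4.75760
K = (γ − 1)m₀c² = (4.75760 − 1) × 1777 = 3.75760 × 1777 = 6677 MeV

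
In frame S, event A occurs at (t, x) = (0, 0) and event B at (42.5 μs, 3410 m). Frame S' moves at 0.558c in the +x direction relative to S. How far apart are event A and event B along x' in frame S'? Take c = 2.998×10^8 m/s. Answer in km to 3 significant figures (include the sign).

γ = 1/√(1 − 0.558²) = 1.2051
Δx' = γ(Δx − vΔt) = 1.2051 × (3410 m − 0.558×(2.998×10^8 m/s)×42.5×10^-6 s)
= 1.2051 × (-3699.8 m) = -4.46 km

Δx' ≈ -4.46 km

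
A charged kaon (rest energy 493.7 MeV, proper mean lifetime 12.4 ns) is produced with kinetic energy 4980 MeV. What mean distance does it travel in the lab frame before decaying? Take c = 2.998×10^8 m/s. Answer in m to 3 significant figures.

d ≈ 41.0 m

γ = 1 + K/(m₀c²) = 1 + 4980/493.7 = 11.087
β = √(1 − 1/γ²) = 0.99592
Dilated lifetime: γτ₀ = 11.087 × 12.4 ns = 137.48 ns
d = βc·γτ₀ = 0.99592 × (2.998×10^8 m/s) × 1.3748×10^-7 s = 41.0 m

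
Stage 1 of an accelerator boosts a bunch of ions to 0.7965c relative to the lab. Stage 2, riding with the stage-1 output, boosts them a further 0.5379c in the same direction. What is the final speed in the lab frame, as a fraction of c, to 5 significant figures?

u ≈ 0.93417c

Compose boost 2: (0.5379 + 0.7965)/(1 + 0.5379×0.7965) = 1.3344/1.428437 = 0.93417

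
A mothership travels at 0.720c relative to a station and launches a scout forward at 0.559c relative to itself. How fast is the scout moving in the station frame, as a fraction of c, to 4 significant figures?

Compose boost 2: (0.559 + 0.720)/(1 + 0.559×0.720) = 1.279/1.40248 = 0.9120

u ≈ 0.9120c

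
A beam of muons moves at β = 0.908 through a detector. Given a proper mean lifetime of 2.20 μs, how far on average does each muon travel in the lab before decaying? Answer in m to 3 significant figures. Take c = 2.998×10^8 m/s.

d ≈ 1430 m

γ = 1/√(1 − 0.908²) = 2.3868
Dilated lifetime: Δt = γτ₀ = 2.3868 × 2.20 μs = 5.2510 μs
d = vΔt = 0.908c × 5.2510 μs = 2.7222×10^8 m/s × 5.2510×10^-6 s = 1430 m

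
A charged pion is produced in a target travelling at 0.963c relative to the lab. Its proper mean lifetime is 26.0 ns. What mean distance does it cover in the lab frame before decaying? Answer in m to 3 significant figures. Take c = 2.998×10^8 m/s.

d ≈ 27.9 m

γ = 1/√(1 − 0.963²) = 3.7106
Dilated lifetime: Δt = γτ₀ = 3.7106 × 26.0 ns = 96.474 ns
d = vΔt = 0.963c × 96.474 ns = 2.8871×10^8 m/s × 9.6474×10^-8 s = 27.9 m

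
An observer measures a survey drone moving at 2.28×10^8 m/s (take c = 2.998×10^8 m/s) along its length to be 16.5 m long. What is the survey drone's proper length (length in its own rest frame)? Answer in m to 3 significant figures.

L₀ ≈ 25.4 m

β = v/c = 2.28×10^8 / 2.998×10^8 = 0.76051
γ = 1/√(1 − 0.76051²) = 1.5400
L₀ = γL = 1.5400 × 16.5 = 25.4 m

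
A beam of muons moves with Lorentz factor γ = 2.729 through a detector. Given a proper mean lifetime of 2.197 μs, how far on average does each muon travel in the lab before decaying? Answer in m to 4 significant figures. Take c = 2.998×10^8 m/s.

d ≈ 1672 m

β = √(1 − 1/γ²) = √(1 − 1/2.729²) = 0.930444
Dilated lifetime: Δt = γτ₀ = 2.729 × 2.197 μs = 5.99561 μs
d = vΔt = 0.930444c × 5.99561 μs = 2.78947×10^8 m/s × 5.99561×10^-6 s = 1672 m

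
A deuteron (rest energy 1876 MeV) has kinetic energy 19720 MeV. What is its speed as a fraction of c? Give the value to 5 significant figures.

β ≈ 0.99622

γ = 1 + K/(m₀c²) = 1 + 19720/1876 = 11.51173
β = √(1 − 1/γ²) = 0.99622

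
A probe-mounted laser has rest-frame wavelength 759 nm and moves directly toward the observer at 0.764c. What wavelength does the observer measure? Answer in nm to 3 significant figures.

Relativistic Doppler: λ_obs = λ_src √((1−β)/(1+β))
= 759 × √(0.23600/1.7640) = 759 × 0.36577 = 278 nm

λ_obs ≈ 278 nm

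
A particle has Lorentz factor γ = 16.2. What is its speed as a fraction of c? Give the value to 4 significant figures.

β ≈ 0.9981

β = √(1 − 1/γ²) = √(1 − 1/16.2²) = √(0.996190) = 0.9981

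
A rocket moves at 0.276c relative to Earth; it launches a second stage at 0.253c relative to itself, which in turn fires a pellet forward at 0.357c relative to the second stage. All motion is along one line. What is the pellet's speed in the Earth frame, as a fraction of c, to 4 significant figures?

Compose boost 2: (0.253 + 0.276)/(1 + 0.253×0.276) = 0.5290/1.06983 = 0.494472
Compose boost 3: (0.357 + 0.494472)/(1 + 0.357×0.494472) = 0.851472/1.17653 = 0.7237

u ≈ 0.7237c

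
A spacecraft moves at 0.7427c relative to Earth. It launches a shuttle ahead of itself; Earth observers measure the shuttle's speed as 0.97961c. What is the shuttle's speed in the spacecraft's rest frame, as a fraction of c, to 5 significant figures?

Inverse velocity addition: u' = (u − v)/(1 − uv/c²)
= (0.97961 − 0.7427)/(1 − 0.97961×0.7427) = 0.23691/0.2724437 = 0.86957

u' ≈ 0.86957c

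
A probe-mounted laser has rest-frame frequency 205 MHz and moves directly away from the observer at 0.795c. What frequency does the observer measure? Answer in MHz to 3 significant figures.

Relativistic Doppler: f_obs = f_src √((1−β)/(1+β))
= 205 × √(0.20500/1.7950) = 205 × 0.33794 = 69.3 MHz

f_obs ≈ 69.3 MHz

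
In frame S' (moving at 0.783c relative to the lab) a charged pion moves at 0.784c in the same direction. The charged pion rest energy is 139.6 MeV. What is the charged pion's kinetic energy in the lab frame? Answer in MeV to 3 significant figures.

u_lab = (0.784 + 0.783)/(1 + 0.784×0.783) = 0.970957
γ = 1/√(1 − 0.970957²) = 4.1796
K = (γ − 1)m₀c² = (4.1796 − 1) × 139.6 = 3.1796 × 139.6 = 444 MeV

K ≈ 444 MeV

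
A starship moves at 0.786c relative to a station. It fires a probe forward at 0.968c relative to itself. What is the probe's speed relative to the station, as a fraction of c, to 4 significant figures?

Relativistic velocity addition: u = (u' + v)/(1 + u'v/c²)
= (0.968 + 0.786)/(1 + 0.968×0.786) = 1.754/1.76085 = 0.9961

u ≈ 0.9961c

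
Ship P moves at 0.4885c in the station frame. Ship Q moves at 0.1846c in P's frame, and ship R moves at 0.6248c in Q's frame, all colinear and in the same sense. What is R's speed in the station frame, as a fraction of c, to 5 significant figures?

u ≈ 0.89642c

Compose boost 2: (0.1846 + 0.4885)/(1 + 0.1846×0.4885) = 0.67310/1.090177 = 0.6174226
Compose boost 3: (0.6248 + 0.6174226)/(1 + 0.6248×0.6174226) = 1.242223/1.385766 = 0.89642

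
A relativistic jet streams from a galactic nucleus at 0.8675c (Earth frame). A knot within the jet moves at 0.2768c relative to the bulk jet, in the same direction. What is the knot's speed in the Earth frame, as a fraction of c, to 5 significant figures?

Relativistic velocity addition: u = (u' + v)/(1 + u'v/c²)
= (0.2768 + 0.8675)/(1 + 0.2768×0.8675) = 1.1443/1.240124 = 0.92273

u ≈ 0.92273c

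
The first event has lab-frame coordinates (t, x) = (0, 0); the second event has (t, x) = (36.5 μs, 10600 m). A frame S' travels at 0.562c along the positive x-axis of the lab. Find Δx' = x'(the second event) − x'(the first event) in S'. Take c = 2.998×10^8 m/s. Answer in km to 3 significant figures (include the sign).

Δx' ≈ 5.38 km

γ = 1/√(1 − 0.562²) = 1.2090
Δx' = γ(Δx − vΔt) = 1.2090 × (10600 m − 0.562×(2.998×10^8 m/s)×36.5×10^-6 s)
= 1.2090 × (4450.2 m) = 5.38 km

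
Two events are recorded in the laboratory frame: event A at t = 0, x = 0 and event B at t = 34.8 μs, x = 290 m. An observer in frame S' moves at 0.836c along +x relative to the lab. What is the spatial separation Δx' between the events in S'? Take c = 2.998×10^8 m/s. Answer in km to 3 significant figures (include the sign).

Δx' ≈ -15.4 km

γ = 1/√(1 − 0.836²) = 1.8224
Δx' = γ(Δx − vΔt) = 1.8224 × (290 m − 0.836×(2.998×10^8 m/s)×34.8×10^-6 s)
= 1.8224 × (-8432.0 m) = -15.4 km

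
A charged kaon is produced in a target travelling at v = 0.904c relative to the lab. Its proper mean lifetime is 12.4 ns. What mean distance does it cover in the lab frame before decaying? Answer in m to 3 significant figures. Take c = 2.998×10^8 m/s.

γ = 1/√(1 − 0.904²) = 2.3390
Dilated lifetime: Δt = γτ₀ = 2.3390 × 12.4 ns = 29.004 ns
d = vΔt = 0.904c × 29.004 ns = 2.7102×10^8 m/s × 2.9004×10^-8 s = 7.86 m

d ≈ 7.86 m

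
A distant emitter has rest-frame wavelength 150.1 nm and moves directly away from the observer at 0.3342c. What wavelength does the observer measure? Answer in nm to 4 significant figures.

Relativistic Doppler: λ_obs = λ_src √((1+β)/(1−β))
= 150.1 × √(1.33420/0.665800) = 150.1 × 1.41559 = 212.5 nm

λ_obs ≈ 212.5 nm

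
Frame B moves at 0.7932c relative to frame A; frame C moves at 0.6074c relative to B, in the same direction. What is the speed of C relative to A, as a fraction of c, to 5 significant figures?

u ≈ 0.94521c

Compose boost 2: (0.6074 + 0.7932)/(1 + 0.6074×0.7932) = 1.4006/1.481790 = 0.94521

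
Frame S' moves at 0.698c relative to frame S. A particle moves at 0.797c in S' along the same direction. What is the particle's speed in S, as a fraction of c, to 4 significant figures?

u ≈ 0.9606c

Relativistic velocity addition: u = (u' + v)/(1 + u'v/c²)
= (0.797 + 0.698)/(1 + 0.797×0.698) = 1.495/1.55631 = 0.9606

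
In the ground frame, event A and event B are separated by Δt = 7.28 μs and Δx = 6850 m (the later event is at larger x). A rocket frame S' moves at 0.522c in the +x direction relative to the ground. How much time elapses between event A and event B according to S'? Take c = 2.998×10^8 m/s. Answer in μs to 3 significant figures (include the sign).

Δt' ≈ -5.45 μs

γ = 1/√(1 − 0.522²) = 1.1724
Δt' = γ(Δt − vΔx/c²) = 1.1724 × (7.28 μs − 0.522×6850 m / (2.998×10^8 m/s))
= 1.1724 × (-4.6470 μs) = -5.45 μs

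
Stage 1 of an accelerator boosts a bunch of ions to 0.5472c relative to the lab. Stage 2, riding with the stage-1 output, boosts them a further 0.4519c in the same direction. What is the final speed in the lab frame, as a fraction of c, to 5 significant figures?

Compose boost 2: (0.4519 + 0.5472)/(1 + 0.4519×0.5472) = 0.99910/1.247280 = 0.80102

u ≈ 0.80102c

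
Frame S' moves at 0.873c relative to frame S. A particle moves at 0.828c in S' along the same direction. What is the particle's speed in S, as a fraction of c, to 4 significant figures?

Relativistic velocity addition: u = (u' + v)/(1 + u'v/c²)
= (0.828 + 0.873)/(1 + 0.828×0.873) = 1.701/1.72284 = 0.9873

u ≈ 0.9873c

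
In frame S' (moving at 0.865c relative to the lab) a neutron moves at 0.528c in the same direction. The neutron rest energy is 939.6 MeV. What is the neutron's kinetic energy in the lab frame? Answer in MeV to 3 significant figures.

K ≈ 2270 MeV

u_lab = (0.528 + 0.865)/(1 + 0.528×0.865) = 0.956258
γ = 1/√(1 − 0.956258²) = 3.4185
K = (γ − 1)m₀c² = (3.4185 − 1) × 939.6 = 2.4185 × 939.6 = 2270 MeV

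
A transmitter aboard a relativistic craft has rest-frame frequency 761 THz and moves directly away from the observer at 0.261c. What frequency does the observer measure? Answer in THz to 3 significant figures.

Relativistic Doppler: f_obs = f_src √((1−β)/(1+β))
= 761 × √(0.73900/1.2610) = 761 × 0.76553 = 583 THz

f_obs ≈ 583 THz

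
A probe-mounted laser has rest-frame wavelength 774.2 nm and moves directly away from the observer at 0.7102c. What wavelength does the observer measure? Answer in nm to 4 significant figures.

Relativistic Doppler: λ_obs = λ_src √((1+β)/(1−β))
= 774.2 × √(1.71020/0.289800) = 774.2 × 2.42926 = 1881 nm

λ_obs ≈ 1881 nm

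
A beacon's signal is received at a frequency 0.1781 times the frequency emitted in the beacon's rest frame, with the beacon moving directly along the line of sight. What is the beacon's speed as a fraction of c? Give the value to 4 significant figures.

f_obs/f_src = √((1−β)/(1+β)) = 0.1781  ⇒  (1−β)/(1+β) = 0.0317196
β = |1 − D²|/(1 + D²) = |1 − 0.0317196|/(1 + 0.0317196) = 0.9385

β ≈ 0.9385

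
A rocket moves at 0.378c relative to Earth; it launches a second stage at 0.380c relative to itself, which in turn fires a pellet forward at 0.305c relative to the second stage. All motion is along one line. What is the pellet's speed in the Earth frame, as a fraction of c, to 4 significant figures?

u ≈ 0.8051c

Compose boost 2: (0.380 + 0.378)/(1 + 0.380×0.378) = 0.7580/1.14364 = 0.662796
Compose boost 3: (0.305 + 0.662796)/(1 + 0.305×0.662796) = 0.967796/1.20215 = 0.8051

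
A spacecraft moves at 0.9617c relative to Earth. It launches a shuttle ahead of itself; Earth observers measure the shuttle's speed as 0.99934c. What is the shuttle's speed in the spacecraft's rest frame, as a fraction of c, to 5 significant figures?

u' ≈ 0.96675c

Inverse velocity addition: u' = (u − v)/(1 − uv/c²)
= (0.99934 − 0.9617)/(1 − 0.99934×0.9617) = 0.037640/0.03893472 = 0.96675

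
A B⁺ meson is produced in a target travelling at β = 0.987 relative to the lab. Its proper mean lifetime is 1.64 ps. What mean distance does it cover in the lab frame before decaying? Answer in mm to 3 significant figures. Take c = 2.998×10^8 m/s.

γ = 1/√(1 − 0.987²) = 6.2220
Dilated lifetime: Δt = γτ₀ = 6.2220 × 1.64 ps = 10.204 ps
d = vΔt = 0.987c × 10.204 ps = 2.9590×10^8 m/s × 1.0204×10^-11 s = 3.02 mm

d ≈ 3.02 mm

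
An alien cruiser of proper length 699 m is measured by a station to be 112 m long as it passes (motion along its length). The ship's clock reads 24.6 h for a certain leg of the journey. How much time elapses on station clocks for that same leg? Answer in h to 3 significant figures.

Δt ≈ 154 h

Length contraction ⇒ γ = L₀/L = 699/112 = 6.2411
Time dilation: Δt = γτ₀ = 6.2411 × 24.6 h = 154 h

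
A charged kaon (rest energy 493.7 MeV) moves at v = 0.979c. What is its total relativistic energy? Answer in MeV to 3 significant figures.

E ≈ 2420 MeV

γ = 1/√(1 − 0.979²) = 4.9053
E = γm₀c² = 4.9053 × 493.7 MeV = 2420 MeV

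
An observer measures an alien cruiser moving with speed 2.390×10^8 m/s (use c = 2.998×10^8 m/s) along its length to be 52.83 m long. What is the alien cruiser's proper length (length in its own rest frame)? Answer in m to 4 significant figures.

β = v/c = 2.390×10^8 / 2.998×10^8 = 0.797198
γ = 1/√(1 − 0.797198²) = 1.65640
L₀ = γL = 1.65640 × 52.83 = 87.51 m

L₀ ≈ 87.51 m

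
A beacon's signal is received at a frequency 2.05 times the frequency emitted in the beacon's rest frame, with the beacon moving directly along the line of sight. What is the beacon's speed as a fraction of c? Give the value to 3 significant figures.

f_obs/f_src = √((1+β)/(1−β)) = 2.05  ⇒  (1+β)/(1−β) = 4.2025
β = |1 − D²|/(1 + D²) = |1 − 4.2025|/(1 + 4.2025) = 0.616

β ≈ 0.616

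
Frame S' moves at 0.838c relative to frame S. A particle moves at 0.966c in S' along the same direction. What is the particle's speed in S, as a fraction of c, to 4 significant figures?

Relativistic velocity addition: u = (u' + v)/(1 + u'v/c²)
= (0.966 + 0.838)/(1 + 0.966×0.838) = 1.804/1.80951 = 0.9970

u ≈ 0.9970c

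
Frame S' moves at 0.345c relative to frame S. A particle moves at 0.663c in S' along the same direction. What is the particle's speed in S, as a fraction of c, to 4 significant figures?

u ≈ 0.8204c

Relativistic velocity addition: u = (u' + v)/(1 + u'v/c²)
= (0.663 + 0.345)/(1 + 0.663×0.345) = 1.008/1.22873 = 0.8204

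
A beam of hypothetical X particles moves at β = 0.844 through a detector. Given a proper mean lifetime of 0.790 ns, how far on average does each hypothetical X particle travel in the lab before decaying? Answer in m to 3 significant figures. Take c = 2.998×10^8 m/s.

d ≈ 0.373 m

γ = 1/√(1 − 0.844²) = 1.8645
Dilated lifetime: Δt = γτ₀ = 1.8645 × 0.790 ns = 1.4729 ns
d = vΔt = 0.844c × 1.4729 ns = 2.5303×10^8 m/s × 1.4729×10^-9 s = 0.373 m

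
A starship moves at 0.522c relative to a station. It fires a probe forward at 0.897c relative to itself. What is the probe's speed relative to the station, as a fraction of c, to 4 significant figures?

u ≈ 0.9665c

Relativistic velocity addition: u = (u' + v)/(1 + u'v/c²)
= (0.897 + 0.522)/(1 + 0.897×0.522) = 1.419/1.46823 = 0.9665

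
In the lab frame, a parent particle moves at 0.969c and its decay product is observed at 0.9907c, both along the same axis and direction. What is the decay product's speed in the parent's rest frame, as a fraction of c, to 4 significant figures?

u' ≈ 0.5423c

Inverse velocity addition: u' = (u − v)/(1 − uv/c²)
= (0.9907 − 0.969)/(1 − 0.9907×0.969) = 0.02170/0.0400117 = 0.5423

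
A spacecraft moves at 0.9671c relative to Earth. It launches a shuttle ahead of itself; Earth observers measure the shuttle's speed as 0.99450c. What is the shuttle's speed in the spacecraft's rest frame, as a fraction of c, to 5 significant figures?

Inverse velocity addition: u' = (u − v)/(1 − uv/c²)
= (0.99450 − 0.9671)/(1 − 0.99450×0.9671) = 0.027400/0.03821905 = 0.71692

u' ≈ 0.71692c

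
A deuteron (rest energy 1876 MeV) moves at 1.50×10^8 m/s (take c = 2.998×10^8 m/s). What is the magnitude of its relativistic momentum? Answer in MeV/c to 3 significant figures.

p ≈ 1080 MeV/c

β = v/c = 1.50×10^8 / 2.998×10^8 = 0.50033
γ = 1/√(1 − 0.50033²) = 1.1550
p = γβm₀c = 1.1550 × 0.50033 × 1876 MeV/c = 1080 MeV/c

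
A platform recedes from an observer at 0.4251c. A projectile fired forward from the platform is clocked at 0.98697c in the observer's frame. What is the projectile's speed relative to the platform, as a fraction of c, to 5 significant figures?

u' ≈ 0.96801c

Inverse velocity addition: u' = (u − v)/(1 − uv/c²)
= (0.98697 − 0.4251)/(1 − 0.98697×0.4251) = 0.56187/0.5804391 = 0.96801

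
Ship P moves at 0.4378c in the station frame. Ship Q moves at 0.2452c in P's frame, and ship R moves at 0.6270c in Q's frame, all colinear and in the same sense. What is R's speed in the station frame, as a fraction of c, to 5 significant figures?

Compose boost 2: (0.2452 + 0.4378)/(1 + 0.2452×0.4378) = 0.68300/1.107349 = 0.6167886
Compose boost 3: (0.6270 + 0.6167886)/(1 + 0.6270×0.6167886) = 1.243789/1.386726 = 0.89692

u ≈ 0.89692c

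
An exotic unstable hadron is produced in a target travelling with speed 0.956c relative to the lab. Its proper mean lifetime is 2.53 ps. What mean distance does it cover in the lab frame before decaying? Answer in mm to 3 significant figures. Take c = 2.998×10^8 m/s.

γ = 1/√(1 − 0.956²) = 3.4087
Dilated lifetime: Δt = γτ₀ = 3.4087 × 2.53 ps = 8.6240 ps
d = vΔt = 0.956c × 8.6240 ps = 2.8661×10^8 m/s × 8.6240×10^-12 s = 2.47 mm

d ≈ 2.47 mm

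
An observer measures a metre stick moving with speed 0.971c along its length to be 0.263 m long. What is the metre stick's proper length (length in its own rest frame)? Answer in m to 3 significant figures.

L₀ ≈ 1.10 m

γ = 1/√(1 − 0.971²) = 4.1827
L₀ = γL = 4.1827 × 0.263 = 1.10 m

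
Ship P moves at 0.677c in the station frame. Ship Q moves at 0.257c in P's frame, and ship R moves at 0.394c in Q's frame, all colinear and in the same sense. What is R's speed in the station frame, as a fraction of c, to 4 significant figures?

Compose boost 2: (0.257 + 0.677)/(1 + 0.257×0.677) = 0.9340/1.17399 = 0.795578
Compose boost 3: (0.394 + 0.795578)/(1 + 0.394×0.795578) = 1.18958/1.31346 = 0.9057

u ≈ 0.9057c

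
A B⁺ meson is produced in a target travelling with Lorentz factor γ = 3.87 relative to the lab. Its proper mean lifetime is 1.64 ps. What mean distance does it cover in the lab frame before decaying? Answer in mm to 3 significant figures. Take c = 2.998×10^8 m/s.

d ≈ 1.84 mm

β = √(1 − 1/γ²) = √(1 − 1/3.87²) = 0.96604
Dilated lifetime: Δt = γτ₀ = 3.87 × 1.64 ps = 6.3468 ps
d = vΔt = 0.96604c × 6.3468 ps = 2.8962×10^8 m/s × 6.3468×10^-12 s = 1.84 mm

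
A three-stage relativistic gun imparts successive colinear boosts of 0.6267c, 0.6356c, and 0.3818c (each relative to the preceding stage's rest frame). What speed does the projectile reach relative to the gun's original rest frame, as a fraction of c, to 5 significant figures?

u ≈ 0.95528c

Compose boost 2: (0.6356 + 0.6267)/(1 + 0.6356×0.6267) = 1.2623/1.398331 = 0.9027193
Compose boost 3: (0.3818 + 0.9027193)/(1 + 0.3818×0.9027193) = 1.284519/1.344658 = 0.95528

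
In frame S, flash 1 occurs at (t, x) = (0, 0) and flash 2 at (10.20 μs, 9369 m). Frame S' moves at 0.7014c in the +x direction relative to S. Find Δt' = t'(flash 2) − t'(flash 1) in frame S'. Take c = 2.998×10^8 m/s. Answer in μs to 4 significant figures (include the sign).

Δt' ≈ -16.44 μs

γ = 1/√(1 − 0.7014²) = 1.40298
Δt' = γ(Δt − vΔx/c²) = 1.40298 × (10.20 μs − 0.7014×9369 m / (2.998×10^8 m/s))
= 1.40298 × (-11.7193 μs) = -16.44 μs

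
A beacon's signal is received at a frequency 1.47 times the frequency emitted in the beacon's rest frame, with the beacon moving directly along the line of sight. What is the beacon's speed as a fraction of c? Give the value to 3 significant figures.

f_obs/f_src = √((1+β)/(1−β)) = 1.47  ⇒  (1+β)/(1−β) = 2.1609
β = |1 − D²|/(1 + D²) = |1 − 2.1609|/(1 + 2.1609) = 0.367

β ≈ 0.367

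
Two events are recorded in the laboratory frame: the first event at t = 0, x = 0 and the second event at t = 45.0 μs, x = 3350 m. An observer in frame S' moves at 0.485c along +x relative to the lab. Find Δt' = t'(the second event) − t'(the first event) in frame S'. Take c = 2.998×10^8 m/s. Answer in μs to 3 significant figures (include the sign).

γ = 1/√(1 − 0.485²) = 1.1435
Δt' = γ(Δt − vΔx/c²) = 1.1435 × (45.0 μs − 0.485×3350 m / (2.998×10^8 m/s))
= 1.1435 × (39.581 μs) = 45.3 μs

Δt' ≈ 45.3 μs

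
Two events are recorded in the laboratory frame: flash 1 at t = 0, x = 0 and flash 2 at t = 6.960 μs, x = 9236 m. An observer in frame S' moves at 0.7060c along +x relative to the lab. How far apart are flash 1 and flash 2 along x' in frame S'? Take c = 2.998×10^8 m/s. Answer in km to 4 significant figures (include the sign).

γ = 1/√(1 − 0.7060²) = 1.41201
Δx' = γ(Δx − vΔt) = 1.41201 × (9236 m − 0.7060×(2.998×10^8 m/s)×6.960×10^-6 s)
= 1.41201 × (7762.85 m) = 10.96 km

Δx' ≈ 10.96 km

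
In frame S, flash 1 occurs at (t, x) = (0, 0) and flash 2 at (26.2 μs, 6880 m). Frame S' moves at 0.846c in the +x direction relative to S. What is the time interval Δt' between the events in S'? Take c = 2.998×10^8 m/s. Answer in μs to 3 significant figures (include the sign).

Δt' ≈ 12.7 μs

γ = 1/√(1 − 0.846²) = 1.8755
Δt' = γ(Δt − vΔx/c²) = 1.8755 × (26.2 μs − 0.846×6880 m / (2.998×10^8 m/s))
= 1.8755 × (6.7855 μs) = 12.7 μs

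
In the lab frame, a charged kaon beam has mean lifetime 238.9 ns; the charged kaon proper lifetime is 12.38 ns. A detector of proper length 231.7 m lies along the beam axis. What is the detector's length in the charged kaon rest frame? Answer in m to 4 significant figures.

Time dilation ⇒ γ = Δt/τ₀ = 238.9/12.38 = 19.2973
Length contraction: L = L₀/γ = 231.7/19.2973 = 12.01 m

L ≈ 12.01 m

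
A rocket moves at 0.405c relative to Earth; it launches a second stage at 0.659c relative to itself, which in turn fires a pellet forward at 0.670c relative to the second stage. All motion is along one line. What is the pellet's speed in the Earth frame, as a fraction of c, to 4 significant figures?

u ≈ 0.9662c

Compose boost 2: (0.659 + 0.405)/(1 + 0.659×0.405) = 1.064/1.26690 = 0.839849
Compose boost 3: (0.670 + 0.839849)/(1 + 0.670×0.839849) = 1.50985/1.56270 = 0.9662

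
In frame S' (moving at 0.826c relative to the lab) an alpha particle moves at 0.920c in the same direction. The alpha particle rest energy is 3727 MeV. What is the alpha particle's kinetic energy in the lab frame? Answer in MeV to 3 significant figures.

K ≈ 26000 MeV

u_lab = (0.920 + 0.826)/(1 + 0.920×0.826) = 0.992091
γ = 1/√(1 − 0.992091²) = 7.9666
K = (γ − 1)m₀c² = (7.9666 − 1) × 3727 = 6.9666 × 3727 = 26000 MeV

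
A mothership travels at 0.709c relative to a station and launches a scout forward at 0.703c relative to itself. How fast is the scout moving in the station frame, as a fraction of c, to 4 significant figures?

Compose boost 2: (0.703 + 0.709)/(1 + 0.703×0.709) = 1.412/1.49843 = 0.9423

u ≈ 0.9423c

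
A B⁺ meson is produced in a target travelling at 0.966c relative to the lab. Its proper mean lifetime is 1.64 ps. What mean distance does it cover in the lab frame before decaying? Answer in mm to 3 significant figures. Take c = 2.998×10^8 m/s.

d ≈ 1.84 mm

γ = 1/√(1 − 0.966²) = 3.8678
Dilated lifetime: Δt = γτ₀ = 3.8678 × 1.64 ps = 6.3433 ps
d = vΔt = 0.966c × 6.3433 ps = 2.8961×10^8 m/s × 6.3433×10^-12 s = 1.84 mm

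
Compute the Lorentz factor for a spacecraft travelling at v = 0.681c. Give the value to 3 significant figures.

γ = 1/√(1 − β²) = 1/√(1 − 0.681²) = 1/√(0.53624) = 1.37

γ ≈ 1.37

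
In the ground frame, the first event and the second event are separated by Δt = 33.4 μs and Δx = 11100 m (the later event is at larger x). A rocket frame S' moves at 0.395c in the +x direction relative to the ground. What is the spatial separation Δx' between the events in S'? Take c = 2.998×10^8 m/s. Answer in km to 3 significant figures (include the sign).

γ = 1/√(1 − 0.395²) = 1.0885
Δx' = γ(Δx − vΔt) = 1.0885 × (11100 m − 0.395×(2.998×10^8 m/s)×33.4×10^-6 s)
= 1.0885 × (7144.7 m) = 7.78 km

Δx' ≈ 7.78 km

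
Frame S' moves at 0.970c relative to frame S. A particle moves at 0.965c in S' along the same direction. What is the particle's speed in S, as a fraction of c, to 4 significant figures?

u ≈ 0.9995c

Relativistic velocity addition: u = (u' + v)/(1 + u'v/c²)
= (0.965 + 0.970)/(1 + 0.965×0.970) = 1.935/1.93605 = 0.9995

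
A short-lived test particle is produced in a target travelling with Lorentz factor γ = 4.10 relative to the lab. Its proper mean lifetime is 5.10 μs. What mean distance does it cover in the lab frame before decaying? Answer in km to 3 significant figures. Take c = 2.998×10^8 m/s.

d ≈ 6.08 km

β = √(1 − 1/γ²) = √(1 − 1/4.10²) = 0.96980
Dilated lifetime: Δt = γτ₀ = 4.10 × 5.10 μs = 20.910 μs
d = vΔt = 0.96980c × 20.910 μs = 2.9075×10^8 m/s × 2.0910×10^-5 s = 6.08 km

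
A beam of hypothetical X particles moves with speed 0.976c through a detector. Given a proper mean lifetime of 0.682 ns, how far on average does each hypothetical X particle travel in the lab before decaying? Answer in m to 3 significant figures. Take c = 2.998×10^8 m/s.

d ≈ 0.916 m

γ = 1/√(1 − 0.976²) = 4.5920
Dilated lifetime: Δt = γτ₀ = 4.5920 × 0.682 ns = 3.1317 ns
d = vΔt = 0.976c × 3.1317 ns = 2.9260×10^8 m/s × 3.1317×10^-9 s = 0.916 m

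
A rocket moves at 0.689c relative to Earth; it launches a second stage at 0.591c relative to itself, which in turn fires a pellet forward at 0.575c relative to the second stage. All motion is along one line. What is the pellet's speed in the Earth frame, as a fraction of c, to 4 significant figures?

Compose boost 2: (0.591 + 0.689)/(1 + 0.591×0.689) = 1.280/1.40720 = 0.909608
Compose boost 3: (0.575 + 0.909608)/(1 + 0.575×0.909608) = 1.48461/1.52302 = 0.9748

u ≈ 0.9748c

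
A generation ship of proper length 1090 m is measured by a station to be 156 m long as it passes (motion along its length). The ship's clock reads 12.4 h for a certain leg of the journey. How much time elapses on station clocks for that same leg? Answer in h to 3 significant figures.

Length contraction ⇒ γ = L₀/L = 1090/156 = 6.9872
Time dilation: Δt = γτ₀ = 6.9872 × 12.4 h = 86.6 h

Δt ≈ 86.6 h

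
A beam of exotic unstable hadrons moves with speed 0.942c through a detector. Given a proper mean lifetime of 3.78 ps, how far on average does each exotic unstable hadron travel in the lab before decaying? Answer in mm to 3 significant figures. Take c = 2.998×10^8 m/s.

d ≈ 3.18 mm

γ = 1/√(1 − 0.942²) = 2.9796
Dilated lifetime: Δt = γτ₀ = 2.9796 × 3.78 ps = 11.263 ps
d = vΔt = 0.942c × 11.263 ps = 2.8241×10^8 m/s × 1.1263×10^-11 s = 3.18 mm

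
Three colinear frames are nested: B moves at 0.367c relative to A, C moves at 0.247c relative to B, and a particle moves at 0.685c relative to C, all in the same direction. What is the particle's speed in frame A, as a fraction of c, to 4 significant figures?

Compose boost 2: (0.247 + 0.367)/(1 + 0.247×0.367) = 0.6140/1.09065 = 0.562968
Compose boost 3: (0.685 + 0.562968)/(1 + 0.685×0.562968) = 1.24797/1.38563 = 0.9006

u ≈ 0.9006c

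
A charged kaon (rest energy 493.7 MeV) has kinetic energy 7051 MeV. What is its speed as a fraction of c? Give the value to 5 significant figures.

β ≈ 0.99786

γ = 1 + K/(m₀c²) = 1 + 7051/493.7 = 15.28195
β = √(1 − 1/γ²) = 0.99786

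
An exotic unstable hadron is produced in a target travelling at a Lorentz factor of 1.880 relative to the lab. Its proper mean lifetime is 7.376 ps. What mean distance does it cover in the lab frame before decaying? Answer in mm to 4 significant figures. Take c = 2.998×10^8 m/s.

β = √(1 − 1/γ²) = √(1 − 1/1.880²) = 0.846798
Dilated lifetime: Δt = γτ₀ = 1.880 × 7.376 ps = 13.8669 ps
d = vΔt = 0.846798c × 13.8669 ps = 2.53870×10^8 m/s × 1.38669×10^-11 s = 3.520 mm

d ≈ 3.520 mm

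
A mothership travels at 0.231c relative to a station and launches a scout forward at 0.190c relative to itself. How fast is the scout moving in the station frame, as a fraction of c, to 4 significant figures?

Compose boost 2: (0.190 + 0.231)/(1 + 0.190×0.231) = 0.4210/1.04389 = 0.4033

u ≈ 0.4033c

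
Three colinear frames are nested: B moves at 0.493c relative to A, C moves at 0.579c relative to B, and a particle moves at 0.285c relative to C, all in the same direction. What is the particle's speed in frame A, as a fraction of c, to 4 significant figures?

u ≈ 0.9041c

Compose boost 2: (0.579 + 0.493)/(1 + 0.579×0.493) = 1.072/1.28545 = 0.833951
Compose boost 3: (0.285 + 0.833951)/(1 + 0.285×0.833951) = 1.11895/1.23768 = 0.9041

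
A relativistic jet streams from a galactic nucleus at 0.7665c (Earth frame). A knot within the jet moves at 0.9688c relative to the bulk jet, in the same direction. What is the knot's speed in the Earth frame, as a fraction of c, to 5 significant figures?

Relativistic velocity addition: u = (u' + v)/(1 + u'v/c²)
= (0.9688 + 0.7665)/(1 + 0.9688×0.7665) = 1.7353/1.742585 = 0.99582

u ≈ 0.99582c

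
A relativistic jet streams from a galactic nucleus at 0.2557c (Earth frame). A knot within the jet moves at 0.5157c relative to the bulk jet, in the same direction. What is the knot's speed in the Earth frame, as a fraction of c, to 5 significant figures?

Relativistic velocity addition: u = (u' + v)/(1 + u'v/c²)
= (0.5157 + 0.2557)/(1 + 0.5157×0.2557) = 0.77140/1.131864 = 0.68153

u ≈ 0.68153c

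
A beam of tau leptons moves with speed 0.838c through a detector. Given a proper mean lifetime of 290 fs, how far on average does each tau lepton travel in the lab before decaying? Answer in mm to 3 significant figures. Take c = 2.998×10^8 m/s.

d ≈ 0.134 mm

γ = 1/√(1 − 0.838²) = 1.8326
Dilated lifetime: Δt = γτ₀ = 1.8326 × 290 fs = 531.46 fs
d = vΔt = 0.838c × 531.46 fs = 2.5123×10^8 m/s × 5.3146×10^-13 s = 0.134 mm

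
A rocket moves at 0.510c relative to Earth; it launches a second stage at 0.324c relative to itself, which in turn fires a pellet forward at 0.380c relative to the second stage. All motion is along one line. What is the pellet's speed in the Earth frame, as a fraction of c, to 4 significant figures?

u ≈ 0.8614c

Compose boost 2: (0.324 + 0.510)/(1 + 0.324×0.510) = 0.8340/1.16524 = 0.715732
Compose boost 3: (0.380 + 0.715732)/(1 + 0.380×0.715732) = 1.09573/1.27198 = 0.8614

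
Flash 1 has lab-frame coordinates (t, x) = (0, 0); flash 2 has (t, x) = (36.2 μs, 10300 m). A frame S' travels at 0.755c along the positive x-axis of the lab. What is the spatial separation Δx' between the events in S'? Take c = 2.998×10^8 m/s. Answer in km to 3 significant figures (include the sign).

γ = 1/√(1 − 0.755²) = 1.5250
Δx' = γ(Δx − vΔt) = 1.5250 × (10300 m − 0.755×(2.998×10^8 m/s)×36.2×10^-6 s)
= 1.5250 × (2106.2 m) = 3.21 km

Δx' ≈ 3.21 km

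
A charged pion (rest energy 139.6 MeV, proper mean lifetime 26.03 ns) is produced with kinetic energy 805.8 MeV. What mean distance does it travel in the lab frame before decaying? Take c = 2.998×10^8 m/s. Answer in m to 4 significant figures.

γ = 1 + K/(m₀c²) = 1 + 805.8/139.6 = 6.77221
β = √(1 − 1/γ²) = 0.989038
Dilated lifetime: γτ₀ = 6.77221 × 26.03 ns = 176.281 ns
d = βc·γτ₀ = 0.989038 × (2.998×10^8 m/s) × 1.76281×10^-7 s = 52.27 m

d ≈ 52.27 m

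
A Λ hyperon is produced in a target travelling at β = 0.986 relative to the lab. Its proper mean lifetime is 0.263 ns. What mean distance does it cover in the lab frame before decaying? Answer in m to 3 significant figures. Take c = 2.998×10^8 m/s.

d ≈ 0.466 m

γ = 1/√(1 − 0.986²) = 5.9972
Dilated lifetime: Δt = γτ₀ = 5.9972 × 0.263 ns = 1.5773 ns
d = vΔt = 0.986c × 1.5773 ns = 2.9560×10^8 m/s × 1.5773×10^-9 s = 0.466 m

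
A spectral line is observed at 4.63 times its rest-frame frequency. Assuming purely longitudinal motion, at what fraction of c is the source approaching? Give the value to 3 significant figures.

β ≈ 0.911

f_obs/f_src = √((1+β)/(1−β)) = 4.63  ⇒  (1+β)/(1−β) = 21.437
β = |1 − D²|/(1 + D²) = |1 − 21.437|/(1 + 21.437) = 0.911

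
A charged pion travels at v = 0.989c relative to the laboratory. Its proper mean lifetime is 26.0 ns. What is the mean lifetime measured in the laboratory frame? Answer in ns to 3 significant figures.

Δt ≈ 176 ns

γ = 1/√(1 − 0.989²) = 6.7606
Time dilation: Δt = γτ₀ = 6.7606 × 26.0 ns = 176 ns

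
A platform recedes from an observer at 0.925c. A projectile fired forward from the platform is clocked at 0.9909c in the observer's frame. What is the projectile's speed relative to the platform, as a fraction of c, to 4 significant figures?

u' ≈ 0.7900c

Inverse velocity addition: u' = (u − v)/(1 − uv/c²)
= (0.9909 − 0.925)/(1 − 0.9909×0.925) = 0.06590/0.0834175 = 0.7900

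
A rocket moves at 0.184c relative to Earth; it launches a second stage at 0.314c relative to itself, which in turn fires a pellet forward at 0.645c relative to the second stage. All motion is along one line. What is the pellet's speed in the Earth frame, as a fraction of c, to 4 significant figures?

u ≈ 0.8559c

Compose boost 2: (0.314 + 0.184)/(1 + 0.314×0.184) = 0.4980/1.05778 = 0.470799
Compose boost 3: (0.645 + 0.470799)/(1 + 0.645×0.470799) = 1.11580/1.30367 = 0.8559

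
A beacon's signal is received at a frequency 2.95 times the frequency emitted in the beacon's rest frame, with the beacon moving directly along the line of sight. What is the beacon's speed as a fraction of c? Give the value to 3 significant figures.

f_obs/f_src = √((1+β)/(1−β)) = 2.95  ⇒  (1+β)/(1−β) = 8.7025
β = |1 − D²|/(1 + D²) = |1 − 8.7025|/(1 + 8.7025) = 0.794

β ≈ 0.794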